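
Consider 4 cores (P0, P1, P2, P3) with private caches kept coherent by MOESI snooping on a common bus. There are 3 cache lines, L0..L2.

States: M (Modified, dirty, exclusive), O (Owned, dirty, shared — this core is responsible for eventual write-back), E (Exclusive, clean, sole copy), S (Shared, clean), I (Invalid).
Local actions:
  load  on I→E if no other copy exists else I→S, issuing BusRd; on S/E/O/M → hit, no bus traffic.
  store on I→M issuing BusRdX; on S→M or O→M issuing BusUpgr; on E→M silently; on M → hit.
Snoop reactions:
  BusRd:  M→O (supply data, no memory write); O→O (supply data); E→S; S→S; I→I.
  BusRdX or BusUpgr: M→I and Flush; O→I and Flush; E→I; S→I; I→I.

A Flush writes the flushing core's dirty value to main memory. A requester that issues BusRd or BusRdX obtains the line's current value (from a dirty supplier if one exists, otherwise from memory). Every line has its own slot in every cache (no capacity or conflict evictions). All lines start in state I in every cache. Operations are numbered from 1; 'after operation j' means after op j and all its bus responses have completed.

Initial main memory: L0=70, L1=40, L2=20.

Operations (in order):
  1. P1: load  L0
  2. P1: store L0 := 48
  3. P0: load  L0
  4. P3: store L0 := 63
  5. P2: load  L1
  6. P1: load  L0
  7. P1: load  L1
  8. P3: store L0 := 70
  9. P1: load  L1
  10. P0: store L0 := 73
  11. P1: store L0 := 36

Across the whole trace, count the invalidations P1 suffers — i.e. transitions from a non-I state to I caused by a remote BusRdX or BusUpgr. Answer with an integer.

1. P1: load  L0  bus=[BusRd]  L0: P0=I P1=E P2=I P3=I  mem[L0]=70
2. P1: store L0 := 48  bus=[-]  L0: P0=I P1=M P2=I P3=I  mem[L0]=70
3. P0: load  L0  bus=[BusRd]  L0: P0=S P1=O P2=I P3=I  mem[L0]=70
4. P3: store L0 := 63  bus=[BusRdX,Flush]  L0: P0=I P1=I P2=I P3=M  mem[L0]=48
5. P2: load  L1  bus=[BusRd]  L1: P0=I P1=I P2=E P3=I  mem[L1]=40
6. P1: load  L0  bus=[BusRd]  L0: P0=I P1=S P2=I P3=O  mem[L0]=48
7. P1: load  L1  bus=[BusRd]  L1: P0=I P1=S P2=S P3=I  mem[L1]=40
8. P3: store L0 := 70  bus=[BusUpgr]  L0: P0=I P1=I P2=I P3=M  mem[L0]=48
9. P1: load  L1  bus=[-]  L1: P0=I P1=S P2=S P3=I  mem[L1]=40
10. P0: store L0 := 73  bus=[BusRdX,Flush]  L0: P0=M P1=I P2=I P3=I  mem[L0]=70
11. P1: store L0 := 36  bus=[BusRdX,Flush]  L0: P0=I P1=M P2=I P3=I  mem[L0]=73

invalidations = 2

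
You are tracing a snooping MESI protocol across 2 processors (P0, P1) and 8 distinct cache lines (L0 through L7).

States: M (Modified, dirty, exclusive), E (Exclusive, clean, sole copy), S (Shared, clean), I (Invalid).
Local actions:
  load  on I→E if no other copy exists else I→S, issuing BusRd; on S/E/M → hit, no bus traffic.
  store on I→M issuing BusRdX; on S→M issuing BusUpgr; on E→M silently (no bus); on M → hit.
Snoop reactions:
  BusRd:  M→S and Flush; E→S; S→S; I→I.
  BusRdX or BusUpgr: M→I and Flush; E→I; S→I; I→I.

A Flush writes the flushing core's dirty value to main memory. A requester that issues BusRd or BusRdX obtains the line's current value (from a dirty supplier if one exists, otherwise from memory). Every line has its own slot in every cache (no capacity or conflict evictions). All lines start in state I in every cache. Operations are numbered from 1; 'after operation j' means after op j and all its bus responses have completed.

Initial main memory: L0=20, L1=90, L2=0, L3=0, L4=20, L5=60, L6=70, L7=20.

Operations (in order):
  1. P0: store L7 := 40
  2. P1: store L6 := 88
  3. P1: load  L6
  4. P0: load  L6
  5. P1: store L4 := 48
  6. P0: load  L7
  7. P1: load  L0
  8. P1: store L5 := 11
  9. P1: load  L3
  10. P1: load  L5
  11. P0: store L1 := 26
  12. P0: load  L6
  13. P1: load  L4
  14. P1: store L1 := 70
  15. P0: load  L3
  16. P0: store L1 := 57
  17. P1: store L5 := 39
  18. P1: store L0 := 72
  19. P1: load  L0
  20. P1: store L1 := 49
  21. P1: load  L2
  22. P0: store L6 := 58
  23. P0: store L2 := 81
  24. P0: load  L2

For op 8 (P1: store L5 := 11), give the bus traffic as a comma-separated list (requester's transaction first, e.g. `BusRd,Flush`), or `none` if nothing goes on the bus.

bus = BusRdX

1. P0: store L7 := 40  bus=[BusRdX]  L7: P0=M P1=I  mem[L7]=20
2. P1: store L6 := 88  bus=[BusRdX]  L6: P0=I P1=M  mem[L6]=70
3. P1: load  L6  bus=[-]  L6: P0=I P1=M  mem[L6]=70
4. P0: load  L6  bus=[BusRd,Flush]  L6: P0=S P1=S  mem[L6]=88
5. P1: store L4 := 48  bus=[BusRdX]  L4: P0=I P1=M  mem[L4]=20
6. P0: load  L7  bus=[-]  L7: P0=M P1=I  mem[L7]=20
7. P1: load  L0  bus=[BusRd]  L0: P0=I P1=E  mem[L0]=20
8. P1: store L5 := 11  bus=[BusRdX]  L5: P0=I P1=M  mem[L5]=60
9. P1: load  L3  bus=[BusRd]  L3: P0=I P1=E  mem[L3]=0
10. P1: load  L5  bus=[-]  L5: P0=I P1=M  mem[L5]=60
11. P0: store L1 := 26  bus=[BusRdX]  L1: P0=M P1=I  mem[L1]=90
12. P0: load  L6  bus=[-]  L6: P0=S P1=S  mem[L6]=88
13. P1: load  L4  bus=[-]  L4: P0=I P1=M  mem[L4]=20
14. P1: store L1 := 70  bus=[BusRdX,Flush]  L1: P0=I P1=M  mem[L1]=26
15. P0: load  L3  bus=[BusRd]  L3: P0=S P1=S  mem[L3]=0
16. P0: store L1 := 57  bus=[BusRdX,Flush]  L1: P0=M P1=I  mem[L1]=70
17. P1: store L5 := 39  bus=[-]  L5: P0=I P1=M  mem[L5]=60
18. P1: store L0 := 72  bus=[-]  L0: P0=I P1=M  mem[L0]=20
19. P1: load  L0  bus=[-]  L0: P0=I P1=M  mem[L0]=20
20. P1: store L1 := 49  bus=[BusRdX,Flush]  L1: P0=I P1=M  mem[L1]=57
21. P1: load  L2  bus=[BusRd]  L2: P0=I P1=E  mem[L2]=0
22. P0: store L6 := 58  bus=[BusUpgr]  L6: P0=M P1=I  mem[L6]=88
23. P0: store L2 := 81  bus=[BusRdX]  L2: P0=M P1=I  mem[L2]=0
24. P0: load  L2  bus=[-]  L2: P0=M P1=I  mem[L2]=0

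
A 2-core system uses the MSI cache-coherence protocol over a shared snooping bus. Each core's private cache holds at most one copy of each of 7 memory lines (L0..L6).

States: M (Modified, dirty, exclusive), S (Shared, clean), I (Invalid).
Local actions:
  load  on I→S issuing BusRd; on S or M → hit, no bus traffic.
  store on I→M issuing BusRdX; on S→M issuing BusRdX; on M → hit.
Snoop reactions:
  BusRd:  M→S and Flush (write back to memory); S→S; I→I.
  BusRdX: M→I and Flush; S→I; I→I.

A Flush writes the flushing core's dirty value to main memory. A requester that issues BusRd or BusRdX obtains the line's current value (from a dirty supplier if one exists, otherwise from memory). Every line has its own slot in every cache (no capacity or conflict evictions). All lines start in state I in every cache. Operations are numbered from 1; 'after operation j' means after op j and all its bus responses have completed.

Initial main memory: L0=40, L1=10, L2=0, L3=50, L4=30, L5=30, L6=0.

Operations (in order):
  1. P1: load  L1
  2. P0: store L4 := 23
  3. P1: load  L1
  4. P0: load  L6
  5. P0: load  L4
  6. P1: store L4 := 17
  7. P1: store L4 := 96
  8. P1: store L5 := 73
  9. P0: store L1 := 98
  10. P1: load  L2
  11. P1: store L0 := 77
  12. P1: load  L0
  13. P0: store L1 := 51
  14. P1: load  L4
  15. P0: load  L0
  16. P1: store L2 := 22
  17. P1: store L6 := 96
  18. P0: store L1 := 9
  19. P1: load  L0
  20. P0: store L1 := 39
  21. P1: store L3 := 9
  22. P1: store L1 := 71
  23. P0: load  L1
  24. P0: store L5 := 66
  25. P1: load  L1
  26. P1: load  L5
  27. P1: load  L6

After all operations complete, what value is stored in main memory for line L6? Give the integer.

  op1 P1: load  L1 → I/S on L1; bus BusRd; mem=10
  op2 P0: store L4 := 23 → M/I on L4; bus BusRdX; mem=30
  op3 P1: load  L1 → I/S on L1; bus (none); mem=10
  op4 P0: load  L6 → S/I on L6; bus BusRd; mem=0
  op5 P0: load  L4 → M/I on L4; bus (none); mem=30
  op6 P1: store L4 := 17 → I/M on L4; bus BusRdX Flush; mem=23
  op7 P1: store L4 := 96 → I/M on L4; bus (none); mem=23
  op8 P1: store L5 := 73 → I/M on L5; bus BusRdX; mem=30
  op9 P0: store L1 := 98 → M/I on L1; bus BusRdX; mem=10
  op10 P1: load  L2 → I/S on L2; bus BusRd; mem=0
  op11 P1: store L0 := 77 → I/M on L0; bus BusRdX; mem=40
  op12 P1: load  L0 → I/M on L0; bus (none); mem=40
  op13 P0: store L1 := 51 → M/I on L1; bus (none); mem=10
  op14 P1: load  L4 → I/M on L4; bus (none); mem=23
  op15 P0: load  L0 → S/S on L0; bus BusRd Flush; mem=77
  op16 P1: store L2 := 22 → I/M on L2; bus BusRdX; mem=0
  op17 P1: store L6 := 96 → I/M on L6; bus BusRdX; mem=0
  op18 P0: store L1 := 9 → M/I on L1; bus (none); mem=10
  op19 P1: load  L0 → S/S on L0; bus (none); mem=77
  op20 P0: store L1 := 39 → M/I on L1; bus (none); mem=10
  op21 P1: store L3 := 9 → I/M on L3; bus BusRdX; mem=50
  op22 P1: store L1 := 71 → I/M on L1; bus BusRdX Flush; mem=39
  op23 P0: load  L1 → S/S on L1; bus BusRd Flush; mem=71
  op24 P0: store L5 := 66 → M/I on L5; bus BusRdX Flush; mem=73
  op25 P1: load  L1 → S/S on L1; bus (none); mem=71
  op26 P1: load  L5 → S/S on L5; bus BusRd Flush; mem=66
  op27 P1: load  L6 → I/M on L6; bus (none); mem=0

memory[L6] = 0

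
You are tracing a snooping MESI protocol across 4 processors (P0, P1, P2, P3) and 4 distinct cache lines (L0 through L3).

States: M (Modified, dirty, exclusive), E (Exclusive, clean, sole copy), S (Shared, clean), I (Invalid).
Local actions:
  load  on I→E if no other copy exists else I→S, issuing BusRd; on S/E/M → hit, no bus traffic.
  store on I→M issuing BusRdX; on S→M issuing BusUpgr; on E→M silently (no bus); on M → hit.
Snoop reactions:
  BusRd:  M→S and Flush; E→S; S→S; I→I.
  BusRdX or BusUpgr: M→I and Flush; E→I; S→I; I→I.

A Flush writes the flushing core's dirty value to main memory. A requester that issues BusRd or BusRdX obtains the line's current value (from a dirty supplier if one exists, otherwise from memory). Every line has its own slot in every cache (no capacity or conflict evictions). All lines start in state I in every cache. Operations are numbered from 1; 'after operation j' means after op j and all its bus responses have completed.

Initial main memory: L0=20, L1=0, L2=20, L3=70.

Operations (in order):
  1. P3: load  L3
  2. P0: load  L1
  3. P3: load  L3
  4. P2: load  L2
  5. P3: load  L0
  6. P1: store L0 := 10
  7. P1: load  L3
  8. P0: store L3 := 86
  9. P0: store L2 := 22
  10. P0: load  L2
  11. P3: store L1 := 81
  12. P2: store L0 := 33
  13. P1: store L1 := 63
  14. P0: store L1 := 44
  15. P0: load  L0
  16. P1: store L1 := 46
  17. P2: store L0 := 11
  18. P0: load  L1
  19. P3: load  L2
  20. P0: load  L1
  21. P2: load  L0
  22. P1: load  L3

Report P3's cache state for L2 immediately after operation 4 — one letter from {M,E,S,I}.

state = I

  op1 P3: load  L3 → I/I/I/E on L3; bus BusRd; mem=70
  op2 P0: load  L1 → E/I/I/I on L1; bus BusRd; mem=0
  op3 P3: load  L3 → I/I/I/E on L3; bus (none); mem=70
  op4 P2: load  L2 → I/I/E/I on L2; bus BusRd; mem=20
  op5 P3: load  L0 → I/I/I/E on L0; bus BusRd; mem=20
  op6 P1: store L0 := 10 → I/M/I/I on L0; bus BusRdX; mem=20
  op7 P1: load  L3 → I/S/I/S on L3; bus BusRd; mem=70
  op8 P0: store L3 := 86 → M/I/I/I on L3; bus BusRdX; mem=70
  op9 P0: store L2 := 22 → M/I/I/I on L2; bus BusRdX; mem=20
  op10 P0: load  L2 → M/I/I/I on L2; bus (none); mem=20
  op11 P3: store L1 := 81 → I/I/I/M on L1; bus BusRdX; mem=0
  op12 P2: store L0 := 33 → I/I/M/I on L0; bus BusRdX Flush; mem=10
  op13 P1: store L1 := 63 → I/M/I/I on L1; bus BusRdX Flush; mem=81
  op14 P0: store L1 := 44 → M/I/I/I on L1; bus BusRdX Flush; mem=63
  op15 P0: load  L0 → S/I/S/I on L0; bus BusRd Flush; mem=33
  op16 P1: store L1 := 46 → I/M/I/I on L1; bus BusRdX Flush; mem=44
  op17 P2: store L0 := 11 → I/I/M/I on L0; bus BusUpgr; mem=33
  op18 P0: load  L1 → S/S/I/I on L1; bus BusRd Flush; mem=46
  op19 P3: load  L2 → S/I/I/S on L2; bus BusRd Flush; mem=22
  op20 P0: load  L1 → S/S/I/I on L1; bus (none); mem=46
  op21 P2: load  L0 → I/I/M/I on L0; bus (none); mem=33
  op22 P1: load  L3 → S/S/I/I on L3; bus BusRd Flush; mem=86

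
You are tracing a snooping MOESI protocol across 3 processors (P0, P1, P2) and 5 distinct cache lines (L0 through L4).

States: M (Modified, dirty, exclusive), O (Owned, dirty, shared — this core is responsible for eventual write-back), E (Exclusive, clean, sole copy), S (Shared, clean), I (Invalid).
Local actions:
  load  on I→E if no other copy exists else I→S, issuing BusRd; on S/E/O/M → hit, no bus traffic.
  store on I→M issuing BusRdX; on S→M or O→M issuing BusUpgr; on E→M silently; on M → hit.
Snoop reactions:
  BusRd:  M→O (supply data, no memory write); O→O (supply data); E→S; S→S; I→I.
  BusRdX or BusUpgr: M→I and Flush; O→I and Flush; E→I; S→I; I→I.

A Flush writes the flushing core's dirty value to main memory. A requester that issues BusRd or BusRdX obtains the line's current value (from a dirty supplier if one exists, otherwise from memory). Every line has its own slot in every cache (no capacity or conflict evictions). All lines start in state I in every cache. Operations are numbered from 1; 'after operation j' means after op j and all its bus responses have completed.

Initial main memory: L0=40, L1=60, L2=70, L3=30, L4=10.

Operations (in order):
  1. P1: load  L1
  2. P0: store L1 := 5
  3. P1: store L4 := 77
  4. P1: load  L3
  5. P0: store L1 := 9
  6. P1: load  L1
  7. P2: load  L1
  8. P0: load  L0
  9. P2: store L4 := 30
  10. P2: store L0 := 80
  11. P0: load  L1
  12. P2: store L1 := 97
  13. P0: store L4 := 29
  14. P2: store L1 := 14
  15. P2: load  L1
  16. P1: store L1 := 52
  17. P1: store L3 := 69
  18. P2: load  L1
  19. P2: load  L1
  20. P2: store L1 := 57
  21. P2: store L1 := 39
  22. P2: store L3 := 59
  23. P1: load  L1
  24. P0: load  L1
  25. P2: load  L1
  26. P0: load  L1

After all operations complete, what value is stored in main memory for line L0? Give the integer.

memory[L0] = 40

step 1: P1: load  L1  ⟶  IEI  (L1)  txn=BusRd  M[L1]=60
step 2: P0: store L1 := 5  ⟶  MII  (L1)  txn=BusRdX  M[L1]=60
step 3: P1: store L4 := 77  ⟶  IMI  (L4)  txn=BusRdX  M[L4]=10
step 4: P1: load  L3  ⟶  IEI  (L3)  txn=BusRd  M[L3]=30
step 5: P0: store L1 := 9  ⟶  MII  (L1)  txn=∅  M[L1]=60
step 6: P1: load  L1  ⟶  OSI  (L1)  txn=BusRd  M[L1]=60
step 7: P2: load  L1  ⟶  OSS  (L1)  txn=BusRd  M[L1]=60
step 8: P0: load  L0  ⟶  EII  (L0)  txn=BusRd  M[L0]=40
step 9: P2: store L4 := 30  ⟶  IIM  (L4)  txn=BusRdX+Flush  M[L4]=77
step 10: P2: store L0 := 80  ⟶  IIM  (L0)  txn=BusRdX  M[L0]=40
step 11: P0: load  L1  ⟶  OSS  (L1)  txn=∅  M[L1]=60
step 12: P2: store L1 := 97  ⟶  IIM  (L1)  txn=BusUpgr+Flush  M[L1]=9
step 13: P0: store L4 := 29  ⟶  MII  (L4)  txn=BusRdX+Flush  M[L4]=30
step 14: P2: store L1 := 14  ⟶  IIM  (L1)  txn=∅  M[L1]=9
step 15: P2: load  L1  ⟶  IIM  (L1)  txn=∅  M[L1]=9
step 16: P1: store L1 := 52  ⟶  IMI  (L1)  txn=BusRdX+Flush  M[L1]=14
step 17: P1: store L3 := 69  ⟶  IMI  (L3)  txn=∅  M[L3]=30
step 18: P2: load  L1  ⟶  IOS  (L1)  txn=BusRd  M[L1]=14
step 19: P2: load  L1  ⟶  IOS  (L1)  txn=∅  M[L1]=14
step 20: P2: store L1 := 57  ⟶  IIM  (L1)  txn=BusUpgr+Flush  M[L1]=52
step 21: P2: store L1 := 39  ⟶  IIM  (L1)  txn=∅  M[L1]=52
step 22: P2: store L3 := 59  ⟶  IIM  (L3)  txn=BusRdX+Flush  M[L3]=69
step 23: P1: load  L1  ⟶  ISO  (L1)  txn=BusRd  M[L1]=52
step 24: P0: load  L1  ⟶  SSO  (L1)  txn=BusRd  M[L1]=52
step 25: P2: load  L1  ⟶  SSO  (L1)  txn=∅  M[L1]=52
step 26: P0: load  L1  ⟶  SSO  (L1)  txn=∅  M[L1]=52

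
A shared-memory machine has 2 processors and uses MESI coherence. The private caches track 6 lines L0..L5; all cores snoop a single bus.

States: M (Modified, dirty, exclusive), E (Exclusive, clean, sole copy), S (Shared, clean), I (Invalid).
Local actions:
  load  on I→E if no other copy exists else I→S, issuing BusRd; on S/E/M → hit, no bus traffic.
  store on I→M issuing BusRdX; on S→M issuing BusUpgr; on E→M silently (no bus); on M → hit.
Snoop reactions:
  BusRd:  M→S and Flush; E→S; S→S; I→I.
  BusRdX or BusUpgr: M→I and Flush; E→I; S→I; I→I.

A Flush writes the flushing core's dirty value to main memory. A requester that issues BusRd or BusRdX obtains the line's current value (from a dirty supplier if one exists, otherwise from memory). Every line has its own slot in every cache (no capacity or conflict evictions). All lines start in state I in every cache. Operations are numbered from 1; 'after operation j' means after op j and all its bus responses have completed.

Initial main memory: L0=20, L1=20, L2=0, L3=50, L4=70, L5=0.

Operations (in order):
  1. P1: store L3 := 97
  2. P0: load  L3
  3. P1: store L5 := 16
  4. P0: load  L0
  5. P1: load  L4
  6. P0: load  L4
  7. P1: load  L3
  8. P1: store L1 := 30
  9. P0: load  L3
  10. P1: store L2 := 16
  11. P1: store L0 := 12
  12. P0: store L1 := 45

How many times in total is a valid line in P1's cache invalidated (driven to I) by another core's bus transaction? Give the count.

invalidations = 1

[1] P1: store L3 := 97 | P0:I, P1:M(97) | bus: BusRdX
[2] P0: load  L3 | P0:S(97), P1:S(97) | bus: BusRd,Flush
[3] P1: store L5 := 16 | P0:I, P1:M(16) | bus: BusRdX
[4] P0: load  L0 | P0:E(20), P1:I | bus: BusRd
[5] P1: load  L4 | P0:I, P1:E(70) | bus: BusRd
[6] P0: load  L4 | P0:S(70), P1:S(70) | bus: BusRd
[7] P1: load  L3 | P0:S(97), P1:S(97) | bus: none
[8] P1: store L1 := 30 | P0:I, P1:M(30) | bus: BusRdX
[9] P0: load  L3 | P0:S(97), P1:S(97) | bus: none
[10] P1: store L2 := 16 | P0:I, P1:M(16) | bus: BusRdX
[11] P1: store L0 := 12 | P0:I, P1:M(12) | bus: BusRdX
[12] P0: store L1 := 45 | P0:M(45), P1:I | bus: BusRdX,Flush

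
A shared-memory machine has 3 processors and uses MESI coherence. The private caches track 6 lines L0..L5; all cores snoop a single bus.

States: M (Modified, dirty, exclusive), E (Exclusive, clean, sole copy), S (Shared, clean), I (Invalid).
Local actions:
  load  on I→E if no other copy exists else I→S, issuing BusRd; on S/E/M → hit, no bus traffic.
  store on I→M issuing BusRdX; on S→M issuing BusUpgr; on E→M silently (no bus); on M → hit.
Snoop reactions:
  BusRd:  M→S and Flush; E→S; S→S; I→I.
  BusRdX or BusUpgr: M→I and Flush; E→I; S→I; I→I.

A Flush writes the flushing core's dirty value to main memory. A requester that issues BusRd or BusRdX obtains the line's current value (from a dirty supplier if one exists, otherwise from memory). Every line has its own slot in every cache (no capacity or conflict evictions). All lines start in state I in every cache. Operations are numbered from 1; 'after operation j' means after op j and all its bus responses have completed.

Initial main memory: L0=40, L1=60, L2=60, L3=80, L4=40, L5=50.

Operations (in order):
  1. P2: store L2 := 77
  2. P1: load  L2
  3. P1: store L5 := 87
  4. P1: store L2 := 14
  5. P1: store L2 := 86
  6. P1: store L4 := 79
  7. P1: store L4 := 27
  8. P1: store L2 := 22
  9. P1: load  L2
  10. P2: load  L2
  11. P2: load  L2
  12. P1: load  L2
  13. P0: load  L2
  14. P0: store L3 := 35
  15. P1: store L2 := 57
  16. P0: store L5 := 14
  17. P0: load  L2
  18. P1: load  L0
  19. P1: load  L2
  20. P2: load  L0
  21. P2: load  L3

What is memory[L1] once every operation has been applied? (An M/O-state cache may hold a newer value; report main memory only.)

step 1: P2: store L2 := 77  ⟶  IIM  (L2)  txn=BusRdX  M[L2]=60
step 2: P1: load  L2  ⟶  ISS  (L2)  txn=BusRd+Flush  M[L2]=77
step 3: P1: store L5 := 87  ⟶  IMI  (L5)  txn=BusRdX  M[L5]=50
step 4: P1: store L2 := 14  ⟶  IMI  (L2)  txn=BusUpgr  M[L2]=77
step 5: P1: store L2 := 86  ⟶  IMI  (L2)  txn=∅  M[L2]=77
step 6: P1: store L4 := 79  ⟶  IMI  (L4)  txn=BusRdX  M[L4]=40
step 7: P1: store L4 := 27  ⟶  IMI  (L4)  txn=∅  M[L4]=40
step 8: P1: store L2 := 22  ⟶  IMI  (L2)  txn=∅  M[L2]=77
step 9: P1: load  L2  ⟶  IMI  (L2)  txn=∅  M[L2]=77
step 10: P2: load  L2  ⟶  ISS  (L2)  txn=BusRd+Flush  M[L2]=22
step 11: P2: load  L2  ⟶  ISS  (L2)  txn=∅  M[L2]=22
step 12: P1: load  L2  ⟶  ISS  (L2)  txn=∅  M[L2]=22
step 13: P0: load  L2  ⟶  SSS  (L2)  txn=BusRd  M[L2]=22
step 14: P0: store L3 := 35  ⟶  MII  (L3)  txn=BusRdX  M[L3]=80
step 15: P1: store L2 := 57  ⟶  IMI  (L2)  txn=BusUpgr  M[L2]=22
step 16: P0: store L5 := 14  ⟶  MII  (L5)  txn=BusRdX+Flush  M[L5]=87
step 17: P0: load  L2  ⟶  SSI  (L2)  txn=BusRd+Flush  M[L2]=57
step 18: P1: load  L0  ⟶  IEI  (L0)  txn=BusRd  M[L0]=40
step 19: P1: load  L2  ⟶  SSI  (L2)  txn=∅  M[L2]=57
step 20: P2: load  L0  ⟶  ISS  (L0)  txn=BusRd  M[L0]=40
step 21: P2: load  L3  ⟶  SIS  (L3)  txn=BusRd+Flush  M[L3]=35

memory[L1] = 60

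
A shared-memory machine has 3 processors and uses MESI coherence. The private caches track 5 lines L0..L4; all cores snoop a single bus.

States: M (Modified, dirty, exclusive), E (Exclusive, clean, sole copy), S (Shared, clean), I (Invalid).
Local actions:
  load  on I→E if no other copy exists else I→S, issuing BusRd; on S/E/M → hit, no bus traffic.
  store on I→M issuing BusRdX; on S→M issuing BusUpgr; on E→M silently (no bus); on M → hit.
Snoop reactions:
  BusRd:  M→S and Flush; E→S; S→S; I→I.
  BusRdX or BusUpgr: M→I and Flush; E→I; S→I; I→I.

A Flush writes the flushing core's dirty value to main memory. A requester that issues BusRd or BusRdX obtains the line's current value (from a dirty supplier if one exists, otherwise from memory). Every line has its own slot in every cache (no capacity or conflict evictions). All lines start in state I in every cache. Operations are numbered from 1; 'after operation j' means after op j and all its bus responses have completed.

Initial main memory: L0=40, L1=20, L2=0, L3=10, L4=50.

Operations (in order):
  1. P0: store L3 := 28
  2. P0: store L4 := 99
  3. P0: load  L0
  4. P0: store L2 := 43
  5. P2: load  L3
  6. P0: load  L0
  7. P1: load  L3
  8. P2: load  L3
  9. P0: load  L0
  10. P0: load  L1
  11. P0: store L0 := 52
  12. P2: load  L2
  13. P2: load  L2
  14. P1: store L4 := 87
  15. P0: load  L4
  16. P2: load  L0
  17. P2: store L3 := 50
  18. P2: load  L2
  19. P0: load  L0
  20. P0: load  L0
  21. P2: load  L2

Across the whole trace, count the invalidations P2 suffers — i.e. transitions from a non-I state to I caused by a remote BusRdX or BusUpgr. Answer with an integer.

invalidations = 0

[1] P0: store L3 := 28 | P0:M(28), P1:I, P2:I | bus: BusRdX
[2] P0: store L4 := 99 | P0:M(99), P1:I, P2:I | bus: BusRdX
[3] P0: load  L0 | P0:E(40), P1:I, P2:I | bus: BusRd
[4] P0: store L2 := 43 | P0:M(43), P1:I, P2:I | bus: BusRdX
[5] P2: load  L3 | P0:S(28), P1:I, P2:S(28) | bus: BusRd,Flush
[6] P0: load  L0 | P0:E(40), P1:I, P2:I | bus: none
[7] P1: load  L3 | P0:S(28), P1:S(28), P2:S(28) | bus: BusRd
[8] P2: load  L3 | P0:S(28), P1:S(28), P2:S(28) | bus: none
[9] P0: load  L0 | P0:E(40), P1:I, P2:I | bus: none
[10] P0: load  L1 | P0:E(20), P1:I, P2:I | bus: BusRd
[11] P0: store L0 := 52 | P0:M(52), P1:I, P2:I | bus: none
[12] P2: load  L2 | P0:S(43), P1:I, P2:S(43) | bus: BusRd,Flush
[13] P2: load  L2 | P0:S(43), P1:I, P2:S(43) | bus: none
[14] P1: store L4 := 87 | P0:I, P1:M(87), P2:I | bus: BusRdX,Flush
[15] P0: load  L4 | P0:S(87), P1:S(87), P2:I | bus: BusRd,Flush
[16] P2: load  L0 | P0:S(52), P1:I, P2:S(52) | bus: BusRd,Flush
[17] P2: store L3 := 50 | P0:I, P1:I, P2:M(50) | bus: BusUpgr
[18] P2: load  L2 | P0:S(43), P1:I, P2:S(43) | bus: none
[19] P0: load  L0 | P0:S(52), P1:I, P2:S(52) | bus: none
[20] P0: load  L0 | P0:S(52), P1:I, P2:S(52) | bus: none
[21] P2: load  L2 | P0:S(43), P1:I, P2:S(43) | bus: none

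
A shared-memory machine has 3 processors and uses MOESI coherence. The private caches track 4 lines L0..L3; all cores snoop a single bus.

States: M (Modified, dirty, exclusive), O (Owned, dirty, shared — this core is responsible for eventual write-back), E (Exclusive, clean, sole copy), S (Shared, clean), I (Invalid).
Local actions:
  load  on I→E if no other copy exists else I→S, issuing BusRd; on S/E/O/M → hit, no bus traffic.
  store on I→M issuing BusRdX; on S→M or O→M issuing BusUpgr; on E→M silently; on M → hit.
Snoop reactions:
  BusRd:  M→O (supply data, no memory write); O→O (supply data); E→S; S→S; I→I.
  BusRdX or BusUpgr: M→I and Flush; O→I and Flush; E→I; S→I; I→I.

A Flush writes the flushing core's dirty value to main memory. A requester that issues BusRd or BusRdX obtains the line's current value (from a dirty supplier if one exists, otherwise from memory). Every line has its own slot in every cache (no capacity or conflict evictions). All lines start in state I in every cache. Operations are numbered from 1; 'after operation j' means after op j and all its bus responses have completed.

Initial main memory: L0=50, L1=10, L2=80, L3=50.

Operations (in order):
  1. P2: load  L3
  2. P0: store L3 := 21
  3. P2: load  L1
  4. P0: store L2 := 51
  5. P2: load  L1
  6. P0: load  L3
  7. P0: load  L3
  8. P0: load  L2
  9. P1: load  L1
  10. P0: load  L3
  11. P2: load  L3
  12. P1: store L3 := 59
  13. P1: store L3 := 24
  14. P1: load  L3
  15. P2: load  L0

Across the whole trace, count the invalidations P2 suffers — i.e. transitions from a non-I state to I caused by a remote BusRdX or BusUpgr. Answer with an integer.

[1] P2: load  L3 | P0:I, P1:I, P2:E(50) | bus: BusRd
[2] P0: store L3 := 21 | P0:M(21), P1:I, P2:I | bus: BusRdX
[3] P2: load  L1 | P0:I, P1:I, P2:E(10) | bus: BusRd
[4] P0: store L2 := 51 | P0:M(51), P1:I, P2:I | bus: BusRdX
[5] P2: load  L1 | P0:I, P1:I, P2:E(10) | bus: none
[6] P0: load  L3 | P0:M(21), P1:I, P2:I | bus: none
[7] P0: load  L3 | P0:M(21), P1:I, P2:I | bus: none
[8] P0: load  L2 | P0:M(51), P1:I, P2:I | bus: none
[9] P1: load  L1 | P0:I, P1:S(10), P2:S(10) | bus: BusRd
[10] P0: load  L3 | P0:M(21), P1:I, P2:I | bus: none
[11] P2: load  L3 | P0:O(21), P1:I, P2:S(21) | bus: BusRd
[12] P1: store L3 := 59 | P0:I, P1:M(59), P2:I | bus: BusRdX,Flush
[13] P1: store L3 := 24 | P0:I, P1:M(24), P2:I | bus: none
[14] P1: load  L3 | P0:I, P1:M(24), P2:I | bus: none
[15] P2: load  L0 | P0:I, P1:I, P2:E(50) | bus: BusRd

invalidations = 2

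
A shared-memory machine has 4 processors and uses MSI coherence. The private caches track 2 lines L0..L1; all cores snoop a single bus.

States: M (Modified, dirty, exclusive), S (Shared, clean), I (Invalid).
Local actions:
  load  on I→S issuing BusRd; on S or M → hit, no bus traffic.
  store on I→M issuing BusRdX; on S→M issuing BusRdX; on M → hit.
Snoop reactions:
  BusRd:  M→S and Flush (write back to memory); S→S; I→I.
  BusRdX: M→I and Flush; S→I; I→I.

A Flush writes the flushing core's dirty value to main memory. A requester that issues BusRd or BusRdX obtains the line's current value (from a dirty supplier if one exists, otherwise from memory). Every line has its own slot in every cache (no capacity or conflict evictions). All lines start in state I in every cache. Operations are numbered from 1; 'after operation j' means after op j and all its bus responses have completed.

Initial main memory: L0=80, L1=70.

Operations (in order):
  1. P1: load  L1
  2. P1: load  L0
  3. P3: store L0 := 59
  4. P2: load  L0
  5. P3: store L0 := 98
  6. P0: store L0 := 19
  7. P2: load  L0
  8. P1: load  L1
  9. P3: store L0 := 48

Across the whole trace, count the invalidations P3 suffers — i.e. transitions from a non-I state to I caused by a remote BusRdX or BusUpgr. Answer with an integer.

invalidations = 1

  op1 P1: load  L1 → I/S/I/I on L1; bus BusRd; mem=70
  op2 P1: load  L0 → I/S/I/I on L0; bus BusRd; mem=80
  op3 P3: store L0 := 59 → I/I/I/M on L0; bus BusRdX; mem=80
  op4 P2: load  L0 → I/I/S/S on L0; bus BusRd Flush; mem=59
  op5 P3: store L0 := 98 → I/I/I/M on L0; bus BusRdX; mem=59
  op6 P0: store L0 := 19 → M/I/I/I on L0; bus BusRdX Flush; mem=98
  op7 P2: load  L0 → S/I/S/I on L0; bus BusRd Flush; mem=19
  op8 P1: load  L1 → I/S/I/I on L1; bus (none); mem=70
  op9 P3: store L0 := 48 → I/I/I/M on L0; bus BusRdX; mem=19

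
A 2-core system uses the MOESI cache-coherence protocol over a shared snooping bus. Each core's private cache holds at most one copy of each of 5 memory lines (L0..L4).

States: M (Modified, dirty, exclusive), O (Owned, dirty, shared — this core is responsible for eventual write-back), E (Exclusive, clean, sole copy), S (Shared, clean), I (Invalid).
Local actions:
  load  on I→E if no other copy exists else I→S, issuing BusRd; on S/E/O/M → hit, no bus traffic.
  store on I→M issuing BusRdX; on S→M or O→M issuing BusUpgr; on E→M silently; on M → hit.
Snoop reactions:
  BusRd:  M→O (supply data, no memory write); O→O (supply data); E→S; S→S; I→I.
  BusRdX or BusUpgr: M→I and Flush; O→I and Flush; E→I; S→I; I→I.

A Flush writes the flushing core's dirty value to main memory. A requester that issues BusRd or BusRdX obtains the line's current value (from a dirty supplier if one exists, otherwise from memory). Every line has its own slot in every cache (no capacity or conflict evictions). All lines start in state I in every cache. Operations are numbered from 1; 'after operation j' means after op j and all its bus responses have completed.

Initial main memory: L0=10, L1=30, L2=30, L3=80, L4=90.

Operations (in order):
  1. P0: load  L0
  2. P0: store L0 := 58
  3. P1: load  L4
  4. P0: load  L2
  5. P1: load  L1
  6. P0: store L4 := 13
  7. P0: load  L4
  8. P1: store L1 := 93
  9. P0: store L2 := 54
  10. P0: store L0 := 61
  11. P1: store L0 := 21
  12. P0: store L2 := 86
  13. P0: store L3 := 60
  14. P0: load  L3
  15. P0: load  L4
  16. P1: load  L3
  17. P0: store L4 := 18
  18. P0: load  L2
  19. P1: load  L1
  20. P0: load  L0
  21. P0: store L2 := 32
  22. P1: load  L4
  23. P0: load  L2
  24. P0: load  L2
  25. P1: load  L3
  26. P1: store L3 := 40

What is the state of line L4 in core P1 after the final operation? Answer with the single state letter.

state = S

1. P0: load  L0  bus=[BusRd]  L0: P0=E P1=I  mem[L0]=10
2. P0: store L0 := 58  bus=[-]  L0: P0=M P1=I  mem[L0]=10
3. P1: load  L4  bus=[BusRd]  L4: P0=I P1=E  mem[L4]=90
4. P0: load  L2  bus=[BusRd]  L2: P0=E P1=I  mem[L2]=30
5. P1: load  L1  bus=[BusRd]  L1: P0=I P1=E  mem[L1]=30
6. P0: store L4 := 13  bus=[BusRdX]  L4: P0=M P1=I  mem[L4]=90
7. P0: load  L4  bus=[-]  L4: P0=M P1=I  mem[L4]=90
8. P1: store L1 := 93  bus=[-]  L1: P0=I P1=M  mem[L1]=30
9. P0: store L2 := 54  bus=[-]  L2: P0=M P1=I  mem[L2]=30
10. P0: store L0 := 61  bus=[-]  L0: P0=M P1=I  mem[L0]=10
11. P1: store L0 := 21  bus=[BusRdX,Flush]  L0: P0=I P1=M  mem[L0]=61
12. P0: store L2 := 86  bus=[-]  L2: P0=M P1=I  mem[L2]=30
13. P0: store L3 := 60  bus=[BusRdX]  L3: P0=M P1=I  mem[L3]=80
14. P0: load  L3  bus=[-]  L3: P0=M P1=I  mem[L3]=80
15. P0: load  L4  bus=[-]  L4: P0=M P1=I  mem[L4]=90
16. P1: load  L3  bus=[BusRd]  L3: P0=O P1=S  mem[L3]=80
17. P0: store L4 := 18  bus=[-]  L4: P0=M P1=I  mem[L4]=90
18. P0: load  L2  bus=[-]  L2: P0=M P1=I  mem[L2]=30
19. P1: load  L1  bus=[-]  L1: P0=I P1=M  mem[L1]=30
20. P0: load  L0  bus=[BusRd]  L0: P0=S P1=O  mem[L0]=61
21. P0: store L2 := 32  bus=[-]  L2: P0=M P1=I  mem[L2]=30
22. P1: load  L4  bus=[BusRd]  L4: P0=O P1=S  mem[L4]=90
23. P0: load  L2  bus=[-]  L2: P0=M P1=I  mem[L2]=30
24. P0: load  L2  bus=[-]  L2: P0=M P1=I  mem[L2]=30
25. P1: load  L3  bus=[-]  L3: P0=O P1=S  mem[L3]=80
26. P1: store L3 := 40  bus=[BusUpgr,Flush]  L3: P0=I P1=M  mem[L3]=60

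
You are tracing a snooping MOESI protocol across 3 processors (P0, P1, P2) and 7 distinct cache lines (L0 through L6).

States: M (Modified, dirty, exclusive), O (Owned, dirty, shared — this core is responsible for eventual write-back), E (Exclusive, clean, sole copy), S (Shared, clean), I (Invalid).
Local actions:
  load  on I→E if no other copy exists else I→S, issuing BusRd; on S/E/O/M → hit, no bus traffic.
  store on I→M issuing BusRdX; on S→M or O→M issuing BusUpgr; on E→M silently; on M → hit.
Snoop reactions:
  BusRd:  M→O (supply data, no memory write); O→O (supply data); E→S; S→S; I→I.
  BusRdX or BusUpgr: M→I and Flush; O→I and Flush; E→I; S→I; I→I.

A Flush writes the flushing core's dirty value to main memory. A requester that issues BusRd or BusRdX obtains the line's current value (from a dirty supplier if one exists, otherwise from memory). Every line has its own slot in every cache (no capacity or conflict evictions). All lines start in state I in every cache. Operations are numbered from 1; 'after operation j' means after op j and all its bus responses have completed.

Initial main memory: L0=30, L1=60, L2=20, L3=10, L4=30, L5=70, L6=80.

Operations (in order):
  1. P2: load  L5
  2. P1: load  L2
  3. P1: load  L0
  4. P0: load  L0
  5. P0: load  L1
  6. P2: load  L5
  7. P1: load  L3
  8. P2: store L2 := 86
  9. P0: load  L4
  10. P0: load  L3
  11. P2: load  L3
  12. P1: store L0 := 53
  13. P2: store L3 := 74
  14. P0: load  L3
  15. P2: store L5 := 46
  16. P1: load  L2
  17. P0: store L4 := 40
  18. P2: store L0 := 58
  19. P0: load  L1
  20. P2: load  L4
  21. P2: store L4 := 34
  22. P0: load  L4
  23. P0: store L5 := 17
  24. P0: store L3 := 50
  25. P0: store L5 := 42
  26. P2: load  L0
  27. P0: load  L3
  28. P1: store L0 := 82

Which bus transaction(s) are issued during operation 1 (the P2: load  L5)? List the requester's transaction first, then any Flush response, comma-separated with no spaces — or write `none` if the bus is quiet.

bus = BusRd

  op1 P2: load  L5 → I/I/E on L5; bus BusRd; mem=70
  op2 P1: load  L2 → I/E/I on L2; bus BusRd; mem=20
  op3 P1: load  L0 → I/E/I on L0; bus BusRd; mem=30
  op4 P0: load  L0 → S/S/I on L0; bus BusRd; mem=30
  op5 P0: load  L1 → E/I/I on L1; bus BusRd; mem=60
  op6 P2: load  L5 → I/I/E on L5; bus (none); mem=70
  op7 P1: load  L3 → I/E/I on L3; bus BusRd; mem=10
  op8 P2: store L2 := 86 → I/I/M on L2; bus BusRdX; mem=20
  op9 P0: load  L4 → E/I/I on L4; bus BusRd; mem=30
  op10 P0: load  L3 → S/S/I on L3; bus BusRd; mem=10
  op11 P2: load  L3 → S/S/S on L3; bus BusRd; mem=10
  op12 P1: store L0 := 53 → I/M/I on L0; bus BusUpgr; mem=30
  op13 P2: store L3 := 74 → I/I/M on L3; bus BusUpgr; mem=10
  op14 P0: load  L3 → S/I/O on L3; bus BusRd; mem=10
  op15 P2: store L5 := 46 → I/I/M on L5; bus (none); mem=70
  op16 P1: load  L2 → I/S/O on L2; bus BusRd; mem=20
  op17 P0: store L4 := 40 → M/I/I on L4; bus (none); mem=30
  op18 P2: store L0 := 58 → I/I/M on L0; bus BusRdX Flush; mem=53
  op19 P0: load  L1 → E/I/I on L1; bus (none); mem=60
  op20 P2: load  L4 → O/I/S on L4; bus BusRd; mem=30
  op21 P2: store L4 := 34 → I/I/M on L4; bus BusUpgr Flush; mem=40
  op22 P0: load  L4 → S/I/O on L4; bus BusRd; mem=40
  op23 P0: store L5 := 17 → M/I/I on L5; bus BusRdX Flush; mem=46
  op24 P0: store L3 := 50 → M/I/I on L3; bus BusUpgr Flush; mem=74
  op25 P0: store L5 := 42 → M/I/I on L5; bus (none); mem=46
  op26 P2: load  L0 → I/I/M on L0; bus (none); mem=53
  op27 P0: load  L3 → M/I/I on L3; bus (none); mem=74
  op28 P1: store L0 := 82 → I/M/I on L0; bus BusRdX Flush; mem=58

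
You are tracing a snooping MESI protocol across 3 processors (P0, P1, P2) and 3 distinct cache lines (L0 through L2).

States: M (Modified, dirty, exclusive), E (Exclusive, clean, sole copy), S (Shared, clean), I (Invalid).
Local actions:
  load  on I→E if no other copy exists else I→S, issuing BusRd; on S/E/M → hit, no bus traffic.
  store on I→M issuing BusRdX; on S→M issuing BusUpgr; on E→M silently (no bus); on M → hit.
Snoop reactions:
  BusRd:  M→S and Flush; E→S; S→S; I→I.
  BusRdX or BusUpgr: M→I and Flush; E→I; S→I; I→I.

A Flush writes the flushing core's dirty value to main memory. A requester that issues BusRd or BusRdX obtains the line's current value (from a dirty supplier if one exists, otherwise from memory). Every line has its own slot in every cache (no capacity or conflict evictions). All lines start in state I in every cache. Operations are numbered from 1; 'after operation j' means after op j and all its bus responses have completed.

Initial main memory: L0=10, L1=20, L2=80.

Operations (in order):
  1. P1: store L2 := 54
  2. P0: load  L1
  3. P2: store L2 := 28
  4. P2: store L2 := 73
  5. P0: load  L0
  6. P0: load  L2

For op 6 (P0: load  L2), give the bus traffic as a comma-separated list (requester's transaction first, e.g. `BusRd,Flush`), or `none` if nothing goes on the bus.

1. P1: store L2 := 54  bus=[BusRdX]  L2: P0=I P1=M P2=I  mem[L2]=80
2. P0: load  L1  bus=[BusRd]  L1: P0=E P1=I P2=I  mem[L1]=20
3. P2: store L2 := 28  bus=[BusRdX,Flush]  L2: P0=I P1=I P2=M  mem[L2]=54
4. P2: store L2 := 73  bus=[-]  L2: P0=I P1=I P2=M  mem[L2]=54
5. P0: load  L0  bus=[BusRd]  L0: P0=E P1=I P2=I  mem[L0]=10
6. P0: load  L2  bus=[BusRd,Flush]  L2: P0=S P1=I P2=S  mem[L2]=73

bus = BusRd,Flush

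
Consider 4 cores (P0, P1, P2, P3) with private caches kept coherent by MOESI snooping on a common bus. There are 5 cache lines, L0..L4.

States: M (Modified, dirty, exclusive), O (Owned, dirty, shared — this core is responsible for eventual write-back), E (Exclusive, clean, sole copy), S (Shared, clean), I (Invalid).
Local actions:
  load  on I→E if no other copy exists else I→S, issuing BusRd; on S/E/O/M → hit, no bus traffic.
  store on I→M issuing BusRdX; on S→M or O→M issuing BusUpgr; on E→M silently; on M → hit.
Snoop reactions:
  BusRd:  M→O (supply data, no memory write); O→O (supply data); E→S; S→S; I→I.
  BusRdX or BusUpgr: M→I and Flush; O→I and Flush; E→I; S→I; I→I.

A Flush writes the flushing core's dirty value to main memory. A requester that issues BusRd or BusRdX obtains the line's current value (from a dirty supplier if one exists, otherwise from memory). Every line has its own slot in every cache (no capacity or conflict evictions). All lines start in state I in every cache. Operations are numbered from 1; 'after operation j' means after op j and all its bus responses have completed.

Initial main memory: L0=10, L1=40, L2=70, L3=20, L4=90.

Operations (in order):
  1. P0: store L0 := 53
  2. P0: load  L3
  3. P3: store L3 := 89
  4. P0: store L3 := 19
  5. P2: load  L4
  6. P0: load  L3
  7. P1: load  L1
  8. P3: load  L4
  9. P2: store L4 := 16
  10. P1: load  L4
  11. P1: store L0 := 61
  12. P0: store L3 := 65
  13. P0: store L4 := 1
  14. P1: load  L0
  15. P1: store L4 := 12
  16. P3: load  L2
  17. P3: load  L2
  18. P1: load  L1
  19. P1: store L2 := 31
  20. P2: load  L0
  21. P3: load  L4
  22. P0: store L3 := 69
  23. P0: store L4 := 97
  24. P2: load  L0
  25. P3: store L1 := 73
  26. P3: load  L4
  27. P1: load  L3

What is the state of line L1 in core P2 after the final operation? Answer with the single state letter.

state = I

step 1: P0: store L0 := 53  ⟶  MIII  (L0)  txn=BusRdX  M[L0]=10
step 2: P0: load  L3  ⟶  EIII  (L3)  txn=BusRd  M[L3]=20
step 3: P3: store L3 := 89  ⟶  IIIM  (L3)  txn=BusRdX  M[L3]=20
step 4: P0: store L3 := 19  ⟶  MIII  (L3)  txn=BusRdX+Flush  M[L3]=89
step 5: P2: load  L4  ⟶  IIEI  (L4)  txn=BusRd  M[L4]=90
step 6: P0: load  L3  ⟶  MIII  (L3)  txn=∅  M[L3]=89
step 7: P1: load  L1  ⟶  IEII  (L1)  txn=BusRd  M[L1]=40
step 8: P3: load  L4  ⟶  IISS  (L4)  txn=BusRd  M[L4]=90
step 9: P2: store L4 := 16  ⟶  IIMI  (L4)  txn=BusUpgr  M[L4]=90
step 10: P1: load  L4  ⟶  ISOI  (L4)  txn=BusRd  M[L4]=90
step 11: P1: store L0 := 61  ⟶  IMII  (L0)  txn=BusRdX+Flush  M[L0]=53
step 12: P0: store L3 := 65  ⟶  MIII  (L3)  txn=∅  M[L3]=89
step 13: P0: store L4 := 1  ⟶  MIII  (L4)  txn=BusRdX+Flush  M[L4]=16
step 14: P1: load  L0  ⟶  IMII  (L0)  txn=∅  M[L0]=53
step 15: P1: store L4 := 12  ⟶  IMII  (L4)  txn=BusRdX+Flush  M[L4]=1
step 16: P3: load  L2  ⟶  IIIE  (L2)  txn=BusRd  M[L2]=70
step 17: P3: load  L2  ⟶  IIIE  (L2)  txn=∅  M[L2]=70
step 18: P1: load  L1  ⟶  IEII  (L1)  txn=∅  M[L1]=40
step 19: P1: store L2 := 31  ⟶  IMII  (L2)  txn=BusRdX  M[L2]=70
step 20: P2: load  L0  ⟶  IOSI  (L0)  txn=BusRd  M[L0]=53
step 21: P3: load  L4  ⟶  IOIS  (L4)  txn=BusRd  M[L4]=1
step 22: P0: store L3 := 69  ⟶  MIII  (L3)  txn=∅  M[L3]=89
step 23: P0: store L4 := 97  ⟶  MIII  (L4)  txn=BusRdX+Flush  M[L4]=12
step 24: P2: load  L0  ⟶  IOSI  (L0)  txn=∅  M[L0]=53
step 25: P3: store L1 := 73  ⟶  IIIM  (L1)  txn=BusRdX  M[L1]=40
step 26: P3: load  L4  ⟶  OIIS  (L4)  txn=BusRd  M[L4]=12
step 27: P1: load  L3  ⟶  OSII  (L3)  txn=BusRd  M[L3]=89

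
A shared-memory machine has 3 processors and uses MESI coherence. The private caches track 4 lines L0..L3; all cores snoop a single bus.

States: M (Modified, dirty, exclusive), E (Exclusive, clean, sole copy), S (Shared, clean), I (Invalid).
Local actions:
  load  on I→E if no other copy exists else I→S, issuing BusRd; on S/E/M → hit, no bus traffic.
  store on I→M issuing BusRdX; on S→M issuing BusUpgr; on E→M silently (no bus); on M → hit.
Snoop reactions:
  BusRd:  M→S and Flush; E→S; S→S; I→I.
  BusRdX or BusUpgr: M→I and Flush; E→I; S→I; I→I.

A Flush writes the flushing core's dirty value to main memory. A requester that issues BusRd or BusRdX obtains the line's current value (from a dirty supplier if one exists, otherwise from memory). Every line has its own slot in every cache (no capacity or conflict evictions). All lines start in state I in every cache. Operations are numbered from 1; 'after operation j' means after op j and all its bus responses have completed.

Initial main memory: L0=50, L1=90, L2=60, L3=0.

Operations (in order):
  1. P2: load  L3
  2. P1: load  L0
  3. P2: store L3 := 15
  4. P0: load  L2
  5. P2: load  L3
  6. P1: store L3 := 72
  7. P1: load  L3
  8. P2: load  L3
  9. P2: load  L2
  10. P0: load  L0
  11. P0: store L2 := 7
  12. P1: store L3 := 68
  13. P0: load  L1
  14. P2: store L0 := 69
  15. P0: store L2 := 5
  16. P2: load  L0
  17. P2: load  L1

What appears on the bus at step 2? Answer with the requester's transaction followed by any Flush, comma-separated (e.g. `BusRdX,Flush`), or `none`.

[1] P2: load  L3 | P0:I, P1:I, P2:E(0) | bus: BusRd
[2] P1: load  L0 | P0:I, P1:E(50), P2:I | bus: BusRd
[3] P2: store L3 := 15 | P0:I, P1:I, P2:M(15) | bus: none
[4] P0: load  L2 | P0:E(60), P1:I, P2:I | bus: BusRd
[5] P2: load  L3 | P0:I, P1:I, P2:M(15) | bus: none
[6] P1: store L3 := 72 | P0:I, P1:M(72), P2:I | bus: BusRdX,Flush
[7] P1: load  L3 | P0:I, P1:M(72), P2:I | bus: none
[8] P2: load  L3 | P0:I, P1:S(72), P2:S(72) | bus: BusRd,Flush
[9] P2: load  L2 | P0:S(60), P1:I, P2:S(60) | bus: BusRd
[10] P0: load  L0 | P0:S(50), P1:S(50), P2:I | bus: BusRd
[11] P0: store L2 := 7 | P0:M(7), P1:I, P2:I | bus: BusUpgr
[12] P1: store L3 := 68 | P0:I, P1:M(68), P2:I | bus: BusUpgr
[13] P0: load  L1 | P0:E(90), P1:I, P2:I | bus: BusRd
[14] P2: store L0 := 69 | P0:I, P1:I, P2:M(69) | bus: BusRdX
[15] P0: store L2 := 5 | P0:M(5), P1:I, P2:I | bus: none
[16] P2: load  L0 | P0:I, P1:I, P2:M(69) | bus: none
[17] P2: load  L1 | P0:S(90), P1:I, P2:S(90) | bus: BusRd

bus = BusRd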